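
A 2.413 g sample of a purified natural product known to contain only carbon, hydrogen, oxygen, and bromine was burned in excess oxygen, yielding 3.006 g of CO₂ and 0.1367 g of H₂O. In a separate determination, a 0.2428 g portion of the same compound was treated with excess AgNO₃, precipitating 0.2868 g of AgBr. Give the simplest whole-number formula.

mol C = 3.006 g CO₂ ÷ 44.009 g/mol = 0.068304 mol
mol H = 2 × 0.1367 g H₂O ÷ 18.015 g/mol = 0.015176 mol
From the AgBr data: mol Br per gram of compound = (0.2868 ÷ 187.772) ÷ 0.2428 = 0.0062907 mol/g, so in the 2.413 g combustion sample mol Br = 0.015179 mol
mass O = 2.413 − (0.82040 + 0.015298 + 1.2129) = 0.36440 g → mol O = 0.36440 ÷ 15.999 = 0.022776 mol
Divide by the smallest (0.015176 mol): C 4.501, H 1.000, Br 1.000, O 1.501
Multiplying each by 2 gives whole numbers: C 9.00, H 2.00, Br 2.00, O 3.00

C9H2Br2O3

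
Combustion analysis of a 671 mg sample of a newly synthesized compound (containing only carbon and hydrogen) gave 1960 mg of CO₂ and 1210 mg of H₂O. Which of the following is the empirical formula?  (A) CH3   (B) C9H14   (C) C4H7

mol C = 1.96 g CO₂ ÷ 44.009 g/mol = 0.04454 mol
mol H = 2 × 1.21 g H₂O ÷ 18.015 g/mol = 0.1343 mol
Divide by the smallest (0.04454 mol): C 1.000, H 3.016

(A) CH3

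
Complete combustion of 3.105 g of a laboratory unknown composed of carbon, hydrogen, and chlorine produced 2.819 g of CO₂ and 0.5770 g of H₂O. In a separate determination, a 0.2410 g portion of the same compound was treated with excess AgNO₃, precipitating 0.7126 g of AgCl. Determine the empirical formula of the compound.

mol C = 2.819 g CO₂ ÷ 44.009 g/mol = 0.064055 mol
mol H = 2 × 0.5770 g H₂O ÷ 18.015 g/mol = 0.064058 mol
From the AgCl data: mol Cl per gram of compound = (0.7126 ÷ 143.318) ÷ 0.2410 = 0.020631 mol/g, so in the 3.105 g combustion sample mol Cl = 0.064060 mol
Divide by the smallest (0.064055 mol): C 1.000, H 1.000, Cl 1.000

CHCl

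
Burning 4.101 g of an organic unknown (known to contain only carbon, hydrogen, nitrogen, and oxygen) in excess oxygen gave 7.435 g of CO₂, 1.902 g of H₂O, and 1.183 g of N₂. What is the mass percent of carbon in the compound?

49.48%

mol C = 7.435 g CO₂ ÷ 44.009 g/mol = 0.16894 mol
mol H = 2 × 1.902 g H₂O ÷ 18.015 g/mol = 0.21116 mol
mol N = 2 × 1.183 g N₂ ÷ 28.014 g/mol = 0.084458 mol
mass O = 4.101 − (2.0292 + 0.21285 + 1.1830) = 0.67598 g → mol O = 0.67598 ÷ 15.999 = 0.042252 mol
mass % C = 2.0292 g ÷ 4.101 g × 100%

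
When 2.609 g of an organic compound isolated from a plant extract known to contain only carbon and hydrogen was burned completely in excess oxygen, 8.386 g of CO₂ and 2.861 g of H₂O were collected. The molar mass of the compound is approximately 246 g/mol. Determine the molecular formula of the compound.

mol C = 8.386 g CO₂ ÷ 44.009 g/mol = 0.19055 mol
mol H = 2 × 2.861 g H₂O ÷ 18.015 g/mol = 0.31762 mol
Divide by the smallest (0.19055 mol): C 1.000, H 1.667
Multiplying each by 3 gives whole numbers: C 3.00, H 5.00
Empirical formula: C3H5
Empirical-formula mass = 41.07 g/mol; 246 ÷ 41.07 ≈ 6, so the molecular formula is C18H30.

C18H30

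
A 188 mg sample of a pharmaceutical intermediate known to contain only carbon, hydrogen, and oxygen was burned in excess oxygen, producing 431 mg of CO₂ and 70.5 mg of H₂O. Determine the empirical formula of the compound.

mol C = 0.431 g CO₂ ÷ 44.009 g/mol = 0.009793 mol
mol H = 2 × 0.0705 g H₂O ÷ 18.015 g/mol = 0.007827 mol
mass O = 0.188 − (0.1176 + 0.007889) = 0.06248 g → mol O = 0.06248 ÷ 15.999 = 0.003905 mol
Divide by the smallest (0.003905 mol): C 2.508, H 2.004, O 1.000
Multiplying each by 2 gives whole numbers: C 5.02, H 4.01, O 2.00

C5H4O2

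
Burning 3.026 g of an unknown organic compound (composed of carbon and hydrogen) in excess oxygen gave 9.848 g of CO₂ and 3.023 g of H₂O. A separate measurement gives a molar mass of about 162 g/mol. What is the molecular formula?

mol C = 9.848 g CO₂ ÷ 44.009 g/mol = 0.22377 mol
mol H = 2 × 3.023 g H₂O ÷ 18.015 g/mol = 0.33561 mol
Divide by the smallest (0.22377 mol): C 1.000, H 1.500
Multiplying each by 2 gives whole numbers: C 2.00, H 3.00
Empirical formula: C2H3
Empirical-formula mass = 27.05 g/mol; 162 ÷ 27.05 ≈ 6, so the molecular formula is C12H18.

C12H18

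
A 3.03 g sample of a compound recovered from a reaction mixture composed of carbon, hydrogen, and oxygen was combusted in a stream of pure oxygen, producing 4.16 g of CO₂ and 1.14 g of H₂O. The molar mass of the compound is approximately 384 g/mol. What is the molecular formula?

C12H16O14

mol C = 4.16 g CO₂ ÷ 44.009 g/mol = 0.09453 mol
mol H = 2 × 1.14 g H₂O ÷ 18.015 g/mol = 0.1266 mol
mass O = 3.03 − (1.135 + 0.1276) = 1.767 g → mol O = 1.767 ÷ 15.999 = 0.1104 mol
Divide by the smallest (0.09453 mol): C 1.000, H 1.339, O 1.168
Multiplying each by 6 gives whole numbers: C 6.00, H 8.03, O 7.01
Empirical formula: C6H8O7
Empirical-formula mass = 192.12 g/mol; 384 ÷ 192.12 ≈ 2, so the molecular formula is C12H16O14.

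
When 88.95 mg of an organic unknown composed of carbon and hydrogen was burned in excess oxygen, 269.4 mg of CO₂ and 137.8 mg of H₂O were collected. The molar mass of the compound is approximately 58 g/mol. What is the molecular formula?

C4H10

mol C = 0.2694 g CO₂ ÷ 44.009 g/mol = 0.0061215 mol
mol H = 2 × 0.1378 g H₂O ÷ 18.015 g/mol = 0.015298 mol
Divide by the smallest (0.0061215 mol): C 1.000, H 2.499
Multiplying each by 2 gives whole numbers: C 2.00, H 5.00
Empirical formula: C2H5
Empirical-formula mass = 29.06 g/mol; 58 ÷ 29.06 ≈ 2, so the molecular formula is C4H10.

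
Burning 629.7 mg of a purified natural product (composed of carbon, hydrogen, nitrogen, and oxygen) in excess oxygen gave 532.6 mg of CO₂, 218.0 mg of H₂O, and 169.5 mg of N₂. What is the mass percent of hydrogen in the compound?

3.87%

mol C = 0.5326 g CO₂ ÷ 44.009 g/mol = 0.012102 mol
mol H = 2 × 0.2180 g H₂O ÷ 18.015 g/mol = 0.024202 mol
mol N = 2 × 0.1695 g N₂ ÷ 28.014 g/mol = 0.012101 mol
mass O = 0.6297 − (0.14536 + 0.024396 + 0.16950) = 0.29045 g → mol O = 0.29045 ÷ 15.999 = 0.018154 mol
mass % H = 0.024396 g ÷ 0.6297 g × 100%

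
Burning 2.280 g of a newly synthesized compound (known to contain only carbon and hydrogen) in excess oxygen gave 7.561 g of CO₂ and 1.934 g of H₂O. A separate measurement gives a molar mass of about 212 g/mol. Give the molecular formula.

C16H20

mol C = 7.561 g CO₂ ÷ 44.009 g/mol = 0.17181 mol
mol H = 2 × 1.934 g H₂O ÷ 18.015 g/mol = 0.21471 mol
Divide by the smallest (0.17181 mol): C 1.000, H 1.250
Multiplying each by 4 gives whole numbers: C 4.00, H 5.00
Empirical formula: C4H5
Empirical-formula mass = 53.08 g/mol; 212 ÷ 53.08 ≈ 4, so the molecular formula is C16H20.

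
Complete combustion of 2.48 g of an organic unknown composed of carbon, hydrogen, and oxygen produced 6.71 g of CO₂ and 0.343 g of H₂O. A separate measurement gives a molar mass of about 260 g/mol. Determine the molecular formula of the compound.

C16H4O4

mol C = 6.71 g CO₂ ÷ 44.009 g/mol = 0.1525 mol
mol H = 2 × 0.343 g H₂O ÷ 18.015 g/mol = 0.03808 mol
mass O = 2.48 − (1.831 + 0.03838) = 0.6103 g → mol O = 0.6103 ÷ 15.999 = 0.03815 mol
Divide by the smallest (0.03808 mol): C 4.004, H 1.000, O 1.002
Empirical formula: C4HO
Empirical-formula mass = 65.05 g/mol; 260 ÷ 65.05 ≈ 4, so the molecular formula is C16H4O4.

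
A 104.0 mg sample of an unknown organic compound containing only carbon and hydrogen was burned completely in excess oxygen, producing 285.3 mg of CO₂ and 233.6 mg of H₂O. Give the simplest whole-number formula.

mol C = 0.2853 g CO₂ ÷ 44.009 g/mol = 0.0064828 mol
mol H = 2 × 0.2336 g H₂O ÷ 18.015 g/mol = 0.025934 mol
Divide by the smallest (0.0064828 mol): C 1.000, H 4.000

CH4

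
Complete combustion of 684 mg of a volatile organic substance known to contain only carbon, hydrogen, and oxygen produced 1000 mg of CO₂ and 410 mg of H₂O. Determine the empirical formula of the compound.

CH2O

mol C = 1.00 g CO₂ ÷ 44.009 g/mol = 0.02272 mol
mol H = 2 × 0.410 g H₂O ÷ 18.015 g/mol = 0.04552 mol
mass O = 0.684 − (0.2729 + 0.04588) = 0.3652 g → mol O = 0.3652 ÷ 15.999 = 0.02283 mol
Divide by the smallest (0.02272 mol): C 1.000, H 2.003, O 1.005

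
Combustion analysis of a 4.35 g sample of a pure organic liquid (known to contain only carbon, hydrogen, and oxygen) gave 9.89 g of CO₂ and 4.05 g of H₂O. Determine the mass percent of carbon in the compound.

62.1%

mol C = 9.89 g CO₂ ÷ 44.009 g/mol = 0.2247 mol
mol H = 2 × 4.05 g H₂O ÷ 18.015 g/mol = 0.4496 mol
mass O = 4.35 − (2.699 + 0.4532) = 1.198 g → mol O = 1.198 ÷ 15.999 = 0.07485 mol
mass % C = 2.699 g ÷ 4.35 g × 100%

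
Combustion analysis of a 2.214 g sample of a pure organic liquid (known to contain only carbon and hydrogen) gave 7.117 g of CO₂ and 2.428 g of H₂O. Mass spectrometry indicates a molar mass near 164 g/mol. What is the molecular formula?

C12H20

mol C = 7.117 g CO₂ ÷ 44.009 g/mol = 0.16172 mol
mol H = 2 × 2.428 g H₂O ÷ 18.015 g/mol = 0.26955 mol
Divide by the smallest (0.16172 mol): C 1.000, H 1.667
Multiplying each by 3 gives whole numbers: C 3.00, H 5.00
Empirical formula: C3H5
Empirical-formula mass = 41.07 g/mol; 164 ÷ 41.07 ≈ 4, so the molecular formula is C12H20.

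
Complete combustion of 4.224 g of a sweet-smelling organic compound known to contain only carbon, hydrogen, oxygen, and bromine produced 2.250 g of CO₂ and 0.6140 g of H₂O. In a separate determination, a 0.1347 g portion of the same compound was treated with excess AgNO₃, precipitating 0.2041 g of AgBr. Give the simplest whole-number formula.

C3H4Br2O3

mol C = 2.250 g CO₂ ÷ 44.009 g/mol = 0.051126 mol
mol H = 2 × 0.6140 g H₂O ÷ 18.015 g/mol = 0.068165 mol
From the AgBr data: mol Br per gram of compound = (0.2041 ÷ 187.772) ÷ 0.1347 = 0.0080695 mol/g, so in the 4.224 g combustion sample mol Br = 0.034085 mol
mass O = 4.224 − (0.61407 + 0.068711 + 2.7236) = 0.81766 g → mol O = 0.81766 ÷ 15.999 = 0.051107 mol
Divide by the smallest (0.034085 mol): C 1.500, H 2.000, Br 1.000, O 1.499
Multiplying each by 2 gives whole numbers: C 3.00, H 4.00, Br 2.00, O 3.00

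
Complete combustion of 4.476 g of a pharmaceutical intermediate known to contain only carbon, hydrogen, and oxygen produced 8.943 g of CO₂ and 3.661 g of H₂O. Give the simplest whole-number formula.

mol C = 8.943 g CO₂ ÷ 44.009 g/mol = 0.20321 mol
mol H = 2 × 3.661 g H₂O ÷ 18.015 g/mol = 0.40644 mol
mass O = 4.476 − (2.4407 + 0.40969) = 1.6256 g → mol O = 1.6256 ÷ 15.999 = 0.10160 mol
Divide by the smallest (0.10160 mol): C 2.000, H 4.000, O 1.000

C2H4O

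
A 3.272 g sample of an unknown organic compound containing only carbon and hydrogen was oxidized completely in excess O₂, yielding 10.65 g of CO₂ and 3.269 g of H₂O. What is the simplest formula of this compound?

C2H3

mol C = 10.65 g CO₂ ÷ 44.009 g/mol = 0.24200 mol
mol H = 2 × 3.269 g H₂O ÷ 18.015 g/mol = 0.36292 mol
Divide by the smallest (0.24200 mol): C 1.000, H 1.500
Multiplying each by 2 gives whole numbers: C 2.00, H 3.00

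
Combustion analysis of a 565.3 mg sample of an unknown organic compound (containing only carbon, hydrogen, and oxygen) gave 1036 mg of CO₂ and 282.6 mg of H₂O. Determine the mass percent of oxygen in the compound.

44.39%

mol C = 1.036 g CO₂ ÷ 44.009 g/mol = 0.023541 mol
mol H = 2 × 0.2826 g H₂O ÷ 18.015 g/mol = 0.031374 mol
mass O = 0.5653 − (0.28275 + 0.031625) = 0.25093 g → mol O = 0.25093 ÷ 15.999 = 0.015684 mol
mass % O = 0.25093 g ÷ 0.5653 g × 100%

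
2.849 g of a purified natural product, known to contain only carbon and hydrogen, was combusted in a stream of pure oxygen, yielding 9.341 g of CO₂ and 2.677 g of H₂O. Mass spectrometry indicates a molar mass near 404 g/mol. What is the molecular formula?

C30H42

mol C = 9.341 g CO₂ ÷ 44.009 g/mol = 0.21225 mol
mol H = 2 × 2.677 g H₂O ÷ 18.015 g/mol = 0.29720 mol
Divide by the smallest (0.21225 mol): C 1.000, H 1.400
Multiplying each by 5 gives whole numbers: C 5.00, H 7.00
Empirical formula: C5H7
Empirical-formula mass = 67.11 g/mol; 404 ÷ 67.11 ≈ 6, so the molecular formula is C30H42.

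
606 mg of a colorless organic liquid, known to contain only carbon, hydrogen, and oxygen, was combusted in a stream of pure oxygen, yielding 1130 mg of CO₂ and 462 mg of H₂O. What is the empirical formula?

mol C = 1.13 g CO₂ ÷ 44.009 g/mol = 0.02568 mol
mol H = 2 × 0.462 g H₂O ÷ 18.015 g/mol = 0.05129 mol
mass O = 0.606 − (0.3084 + 0.05170) = 0.2459 g → mol O = 0.2459 ÷ 15.999 = 0.01537 mol
Divide by the smallest (0.01537 mol): C 1.671, H 3.337, O 1.000
Multiplying each by 3 gives whole numbers: C 5.01, H 10.01, O 3.00

C5H10O3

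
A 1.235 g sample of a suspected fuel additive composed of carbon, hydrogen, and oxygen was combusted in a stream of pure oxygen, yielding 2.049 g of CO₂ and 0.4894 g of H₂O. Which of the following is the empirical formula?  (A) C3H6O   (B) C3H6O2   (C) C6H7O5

mol C = 2.049 g CO₂ ÷ 44.009 g/mol = 0.046559 mol
mol H = 2 × 0.4894 g H₂O ÷ 18.015 g/mol = 0.054333 mol
mass O = 1.235 − (0.55922 + 0.054767) = 0.62102 g → mol O = 0.62102 ÷ 15.999 = 0.038816 mol
Divide by the smallest (0.038816 mol): C 1.199, H 1.400, O 1.000
Multiplying each by 5 gives whole numbers: C 6.00, H 7.00, O 5.00

(C) C6H7O5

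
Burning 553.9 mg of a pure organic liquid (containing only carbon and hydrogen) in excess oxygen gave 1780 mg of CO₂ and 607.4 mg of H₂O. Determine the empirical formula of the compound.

C3H5

mol C = 1.780 g CO₂ ÷ 44.009 g/mol = 0.040446 mol
mol H = 2 × 0.6074 g H₂O ÷ 18.015 g/mol = 0.067433 mol
Divide by the smallest (0.040446 mol): C 1.000, H 1.667
Multiplying each by 3 gives whole numbers: C 3.00, H 5.00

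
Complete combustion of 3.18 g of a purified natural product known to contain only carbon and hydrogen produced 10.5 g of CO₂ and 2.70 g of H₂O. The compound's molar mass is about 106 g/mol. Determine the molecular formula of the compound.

C8H10

mol C = 10.5 g CO₂ ÷ 44.009 g/mol = 0.2386 mol
mol H = 2 × 2.70 g H₂O ÷ 18.015 g/mol = 0.2998 mol
Divide by the smallest (0.2386 mol): C 1.000, H 1.256
Multiplying each by 4 gives whole numbers: C 4.00, H 5.03
Empirical formula: C4H5
Empirical-formula mass = 53.08 g/mol; 106 ÷ 53.08 ≈ 2, so the molecular formula is C8H10.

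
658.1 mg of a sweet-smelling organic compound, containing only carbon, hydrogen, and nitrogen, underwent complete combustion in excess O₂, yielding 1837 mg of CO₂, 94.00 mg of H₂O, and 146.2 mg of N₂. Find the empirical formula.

mol C = 1.837 g CO₂ ÷ 44.009 g/mol = 0.041741 mol
mol H = 2 × 0.09400 g H₂O ÷ 18.015 g/mol = 0.010436 mol
mol N = 2 × 0.1462 g N₂ ÷ 28.014 g/mol = 0.010438 mol
Divide by the smallest (0.010436 mol): C 4.000, H 1.000, N 1.000

C4HN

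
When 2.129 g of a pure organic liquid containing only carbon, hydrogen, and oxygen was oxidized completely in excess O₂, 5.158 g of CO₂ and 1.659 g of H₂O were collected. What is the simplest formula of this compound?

mol C = 5.158 g CO₂ ÷ 44.009 g/mol = 0.11720 mol
mol H = 2 × 1.659 g H₂O ÷ 18.015 g/mol = 0.18418 mol
mass O = 2.129 − (1.4077 + 0.18565) = 0.53562 g → mol O = 0.53562 ÷ 15.999 = 0.033478 mol
Divide by the smallest (0.033478 mol): C 3.501, H 5.501, O 1.000
Multiplying each by 2 gives whole numbers: C 7.00, H 11.00, O 2.00

C7H11O2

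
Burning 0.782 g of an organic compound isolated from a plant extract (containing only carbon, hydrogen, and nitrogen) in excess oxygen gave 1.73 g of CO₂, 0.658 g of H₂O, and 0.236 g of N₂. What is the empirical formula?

C7H13N3

mol C = 1.73 g CO₂ ÷ 44.009 g/mol = 0.03931 mol
mol H = 2 × 0.658 g H₂O ÷ 18.015 g/mol = 0.07305 mol
mol N = 2 × 0.236 g N₂ ÷ 28.014 g/mol = 0.01685 mol
Divide by the smallest (0.01685 mol): C 2.333, H 4.336, N 1.000
Multiplying each by 3 gives whole numbers: C 7.00, H 13.01, N 3.00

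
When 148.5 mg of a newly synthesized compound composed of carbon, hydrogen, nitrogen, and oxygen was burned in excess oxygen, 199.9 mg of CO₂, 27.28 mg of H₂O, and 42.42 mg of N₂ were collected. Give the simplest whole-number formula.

C3H2N2O2

mol C = 0.1999 g CO₂ ÷ 44.009 g/mol = 0.0045423 mol
mol H = 2 × 0.02728 g H₂O ÷ 18.015 g/mol = 0.0030286 mol
mol N = 2 × 0.04242 g N₂ ÷ 28.014 g/mol = 0.0030285 mol
mass O = 0.1485 − (0.054557 + 0.0030528 + 0.042420) = 0.048470 g → mol O = 0.048470 ÷ 15.999 = 0.0030296 mol
Divide by the smallest (0.0030285 mol): C 1.500, H 1.000, N 1.000, O 1.000
Multiplying each by 2 gives whole numbers: C 3.00, H 2.00, N 2.00, O 2.00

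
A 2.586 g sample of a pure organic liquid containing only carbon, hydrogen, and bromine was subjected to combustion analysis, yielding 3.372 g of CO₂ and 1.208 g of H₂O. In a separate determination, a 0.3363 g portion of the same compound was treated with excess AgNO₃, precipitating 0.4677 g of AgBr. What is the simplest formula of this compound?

mol C = 3.372 g CO₂ ÷ 44.009 g/mol = 0.076621 mol
mol H = 2 × 1.208 g H₂O ÷ 18.015 g/mol = 0.13411 mol
From the AgBr data: mol Br per gram of compound = (0.4677 ÷ 187.772) ÷ 0.3363 = 0.0074064 mol/g, so in the 2.586 g combustion sample mol Br = 0.019153 mol
Divide by the smallest (0.019153 mol): C 4.000, H 7.002, Br 1.000

C4H7Br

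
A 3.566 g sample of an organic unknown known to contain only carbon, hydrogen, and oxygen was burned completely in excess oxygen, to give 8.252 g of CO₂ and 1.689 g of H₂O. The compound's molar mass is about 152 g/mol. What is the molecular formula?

C8H8O3

mol C = 8.252 g CO₂ ÷ 44.009 g/mol = 0.18751 mol
mol H = 2 × 1.689 g H₂O ÷ 18.015 g/mol = 0.18751 mol
mass O = 3.566 − (2.2521 + 0.18901) = 1.1248 g → mol O = 1.1248 ÷ 15.999 = 0.070307 mol
Divide by the smallest (0.070307 mol): C 2.667, H 2.667, O 1.000
Multiplying each by 3 gives whole numbers: C 8.00, H 8.00, O 3.00
Empirical formula: C8H8O3
Empirical-formula mass = 152.15 g/mol; 152 ÷ 152.15 ≈ 1, so the molecular formula is C8H8O3.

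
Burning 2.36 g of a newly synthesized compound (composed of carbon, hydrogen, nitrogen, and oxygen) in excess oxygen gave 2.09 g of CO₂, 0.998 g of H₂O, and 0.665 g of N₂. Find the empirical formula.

C3H7N3O4

mol C = 2.09 g CO₂ ÷ 44.009 g/mol = 0.04749 mol
mol H = 2 × 0.998 g H₂O ÷ 18.015 g/mol = 0.1108 mol
mol N = 2 × 0.665 g N₂ ÷ 28.014 g/mol = 0.04748 mol
mass O = 2.36 − (0.5704 + 0.1117 + 0.6650) = 1.013 g → mol O = 1.013 ÷ 15.999 = 0.06331 mol
Divide by the smallest (0.04748 mol): C 1.000, H 2.334, N 1.000, O 1.334
Multiplying each by 3 gives whole numbers: C 3.00, H 7.00, N 3.00, O 4.00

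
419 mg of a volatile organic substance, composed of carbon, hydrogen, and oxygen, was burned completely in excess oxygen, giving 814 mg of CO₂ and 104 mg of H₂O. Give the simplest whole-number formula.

mol C = 0.814 g CO₂ ÷ 44.009 g/mol = 0.01850 mol
mol H = 2 × 0.104 g H₂O ÷ 18.015 g/mol = 0.01155 mol
mass O = 0.419 − (0.2222 + 0.01164) = 0.1852 g → mol O = 0.1852 ÷ 15.999 = 0.01158 mol
Divide by the smallest (0.01155 mol): C 1.602, H 1.000, O 1.003
Multiplying each by 5 gives whole numbers: C 8.01, H 5.00, O 5.01

C8H5O5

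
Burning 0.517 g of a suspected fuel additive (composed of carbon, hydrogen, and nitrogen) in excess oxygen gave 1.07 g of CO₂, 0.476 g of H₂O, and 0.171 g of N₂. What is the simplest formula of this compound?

mol C = 1.07 g CO₂ ÷ 44.009 g/mol = 0.02431 mol
mol H = 2 × 0.476 g H₂O ÷ 18.015 g/mol = 0.05284 mol
mol N = 2 × 0.171 g N₂ ÷ 28.014 g/mol = 0.01221 mol
Divide by the smallest (0.01221 mol): C 1.992, H 4.329, N 1.000
Multiplying each by 3 gives whole numbers: C 5.97, H 12.99, N 3.00

C6H13N3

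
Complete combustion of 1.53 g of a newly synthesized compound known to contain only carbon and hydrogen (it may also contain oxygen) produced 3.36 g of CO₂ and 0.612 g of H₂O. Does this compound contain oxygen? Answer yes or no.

yes

mol C = 3.36 g CO₂ ÷ 44.009 g/mol = 0.07635 mol
mol H = 2 × 0.612 g H₂O ÷ 18.015 g/mol = 0.06794 mol
C and H account for only 0.9855 g of the 1.53 g sample; the remaining 0.5445 g must be oxygen.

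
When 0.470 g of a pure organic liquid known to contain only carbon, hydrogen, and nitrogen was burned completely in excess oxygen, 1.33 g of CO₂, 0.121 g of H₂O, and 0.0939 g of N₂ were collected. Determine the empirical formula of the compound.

mol C = 1.33 g CO₂ ÷ 44.009 g/mol = 0.03022 mol
mol H = 2 × 0.121 g H₂O ÷ 18.015 g/mol = 0.01343 mol
mol N = 2 × 0.0939 g N₂ ÷ 28.014 g/mol = 0.006704 mol
Divide by the smallest (0.006704 mol): C 4.508, H 2.004, N 1.000
Multiplying each by 2 gives whole numbers: C 9.02, H 4.01, N 2.00

C9H4N2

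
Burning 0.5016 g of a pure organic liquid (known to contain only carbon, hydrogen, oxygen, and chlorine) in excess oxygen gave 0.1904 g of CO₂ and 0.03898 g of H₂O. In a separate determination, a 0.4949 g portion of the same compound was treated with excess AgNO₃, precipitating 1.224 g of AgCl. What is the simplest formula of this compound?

mol C = 0.1904 g CO₂ ÷ 44.009 g/mol = 0.0043264 mol
mol H = 2 × 0.03898 g H₂O ÷ 18.015 g/mol = 0.0043275 mol
From the AgCl data: mol Cl per gram of compound = (1.224 ÷ 143.318) ÷ 0.4949 = 0.017257 mol/g, so in the 0.5016 g combustion sample mol Cl = 0.0086561 mol
mass O = 0.5016 − (0.051964 + 0.0043621 + 0.30686) = 0.13842 g → mol O = 0.13842 ÷ 15.999 = 0.0086515 mol
Divide by the smallest (0.0043264 mol): C 1.000, H 1.000, Cl 2.001, O 2.000

CHCl2O2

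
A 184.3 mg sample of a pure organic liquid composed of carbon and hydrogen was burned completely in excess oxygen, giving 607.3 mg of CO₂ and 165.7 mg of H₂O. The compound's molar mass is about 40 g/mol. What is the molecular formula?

mol C = 0.6073 g CO₂ ÷ 44.009 g/mol = 0.013799 mol
mol H = 2 × 0.1657 g H₂O ÷ 18.015 g/mol = 0.018396 mol
Divide by the smallest (0.013799 mol): C 1.000, H 1.333
Multiplying each by 3 gives whole numbers: C 3.00, H 4.00
Empirical formula: C3H4
Empirical-formula mass = 40.06 g/mol; 40 ÷ 40.06 ≈ 1, so the molecular formula is C3H4.

C3H4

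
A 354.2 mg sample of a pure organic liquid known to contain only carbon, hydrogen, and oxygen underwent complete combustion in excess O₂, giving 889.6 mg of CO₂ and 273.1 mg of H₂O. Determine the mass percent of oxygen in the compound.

22.83%

mol C = 0.8896 g CO₂ ÷ 44.009 g/mol = 0.020214 mol
mol H = 2 × 0.2731 g H₂O ÷ 18.015 g/mol = 0.030319 mol
mass O = 0.3542 − (0.24279 + 0.030562) = 0.080847 g → mol O = 0.080847 ÷ 15.999 = 0.0050533 mol
mass % O = 0.080847 g ÷ 0.3542 g × 100%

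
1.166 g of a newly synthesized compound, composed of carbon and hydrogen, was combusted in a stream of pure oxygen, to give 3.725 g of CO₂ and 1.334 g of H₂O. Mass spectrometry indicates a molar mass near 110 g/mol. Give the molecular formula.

C8H14

mol C = 3.725 g CO₂ ÷ 44.009 g/mol = 0.084642 mol
mol H = 2 × 1.334 g H₂O ÷ 18.015 g/mol = 0.14810 mol
Divide by the smallest (0.084642 mol): C 1.000, H 1.750
Multiplying each by 4 gives whole numbers: C 4.00, H 7.00
Empirical formula: C4H7
Empirical-formula mass = 55.10 g/mol; 110 ÷ 55.10 ≈ 2, so the molecular formula is C8H14.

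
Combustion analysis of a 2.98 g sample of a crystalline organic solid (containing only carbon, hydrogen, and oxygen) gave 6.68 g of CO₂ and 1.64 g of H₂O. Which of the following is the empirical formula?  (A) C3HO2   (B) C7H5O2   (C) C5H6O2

mol C = 6.68 g CO₂ ÷ 44.009 g/mol = 0.1518 mol
mol H = 2 × 1.64 g H₂O ÷ 18.015 g/mol = 0.1821 mol
mass O = 2.98 − (1.823 + 0.1835) = 0.9734 g → mol O = 0.9734 ÷ 15.999 = 0.06084 mol
Divide by the smallest (0.06084 mol): C 2.495, H 2.993, O 1.000
Multiplying each by 2 gives whole numbers: C 4.99, H 5.99, O 2.00

(C) C5H6O2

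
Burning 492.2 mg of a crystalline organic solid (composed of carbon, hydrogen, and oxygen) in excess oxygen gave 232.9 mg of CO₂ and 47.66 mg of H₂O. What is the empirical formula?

CHO5

mol C = 0.2329 g CO₂ ÷ 44.009 g/mol = 0.0052921 mol
mol H = 2 × 0.04766 g H₂O ÷ 18.015 g/mol = 0.0052911 mol
mass O = 0.4922 − (0.063563 + 0.0053335) = 0.42330 g → mol O = 0.42330 ÷ 15.999 = 0.026458 mol
Divide by the smallest (0.0052911 mol): C 1.000, H 1.000, O 5.000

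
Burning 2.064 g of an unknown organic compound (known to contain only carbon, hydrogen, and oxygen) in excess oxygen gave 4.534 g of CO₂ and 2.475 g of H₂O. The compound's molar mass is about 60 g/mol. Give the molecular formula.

C3H8O

mol C = 4.534 g CO₂ ÷ 44.009 g/mol = 0.10302 mol
mol H = 2 × 2.475 g H₂O ÷ 18.015 g/mol = 0.27477 mol
mass O = 2.064 − (1.2374 + 0.27697) = 0.54960 g → mol O = 0.54960 ÷ 15.999 = 0.034352 mol
Divide by the smallest (0.034352 mol): C 2.999, H 7.999, O 1.000
Empirical formula: C3H8O
Empirical-formula mass = 60.10 g/mol; 60 ÷ 60.10 ≈ 1, so the molecular formula is C3H8O.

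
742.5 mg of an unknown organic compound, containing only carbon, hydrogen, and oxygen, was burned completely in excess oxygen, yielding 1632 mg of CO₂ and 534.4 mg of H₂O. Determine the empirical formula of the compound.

mol C = 1.632 g CO₂ ÷ 44.009 g/mol = 0.037083 mol
mol H = 2 × 0.5344 g H₂O ÷ 18.015 g/mol = 0.059328 mol
mass O = 0.7425 − (0.44541 + 0.059803) = 0.23729 g → mol O = 0.23729 ÷ 15.999 = 0.014832 mol
Divide by the smallest (0.014832 mol): C 2.500, H 4.000, O 1.000
Multiplying each by 2 gives whole numbers: C 5.00, H 8.00, O 2.00

C5H8O2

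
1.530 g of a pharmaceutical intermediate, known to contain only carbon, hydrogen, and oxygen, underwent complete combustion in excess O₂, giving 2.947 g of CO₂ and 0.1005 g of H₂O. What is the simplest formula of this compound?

mol C = 2.947 g CO₂ ÷ 44.009 g/mol = 0.066964 mol
mol H = 2 × 0.1005 g H₂O ÷ 18.015 g/mol = 0.011157 mol
mass O = 1.530 − (0.80430 + 0.011247) = 0.71445 g → mol O = 0.71445 ÷ 15.999 = 0.044656 mol
Divide by the smallest (0.011157 mol): C 6.002, H 1.000, O 4.002

C6HO4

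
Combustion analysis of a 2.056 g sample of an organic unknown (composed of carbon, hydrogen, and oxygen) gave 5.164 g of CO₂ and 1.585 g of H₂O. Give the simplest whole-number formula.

mol C = 5.164 g CO₂ ÷ 44.009 g/mol = 0.11734 mol
mol H = 2 × 1.585 g H₂O ÷ 18.015 g/mol = 0.17596 mol
mass O = 2.056 − (1.4094 + 0.17737) = 0.46926 g → mol O = 0.46926 ÷ 15.999 = 0.029331 mol
Divide by the smallest (0.029331 mol): C 4.001, H 5.999, O 1.000

C4H6O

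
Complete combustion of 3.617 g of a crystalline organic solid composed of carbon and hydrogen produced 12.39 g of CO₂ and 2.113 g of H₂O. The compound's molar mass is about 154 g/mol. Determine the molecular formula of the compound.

C12H10

mol C = 12.39 g CO₂ ÷ 44.009 g/mol = 0.28153 mol
mol H = 2 × 2.113 g H₂O ÷ 18.015 g/mol = 0.23458 mol
Divide by the smallest (0.23458 mol): C 1.200, H 1.000
Multiplying each by 5 gives whole numbers: C 6.00, H 5.00
Empirical formula: C6H5
Empirical-formula mass = 77.11 g/mol; 154 ÷ 77.11 ≈ 2, so the molecular formula is C12H10.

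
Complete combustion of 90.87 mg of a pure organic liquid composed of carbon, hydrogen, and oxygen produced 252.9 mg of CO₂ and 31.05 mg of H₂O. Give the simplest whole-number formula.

mol C = 0.2529 g CO₂ ÷ 44.009 g/mol = 0.0057466 mol
mol H = 2 × 0.03105 g H₂O ÷ 18.015 g/mol = 0.0034471 mol
mass O = 0.09087 − (0.069022 + 0.0034747) = 0.018373 g → mol O = 0.018373 ÷ 15.999 = 0.0011484 mol
Divide by the smallest (0.0011484 mol): C 5.004, H 3.002, O 1.000

C5H3O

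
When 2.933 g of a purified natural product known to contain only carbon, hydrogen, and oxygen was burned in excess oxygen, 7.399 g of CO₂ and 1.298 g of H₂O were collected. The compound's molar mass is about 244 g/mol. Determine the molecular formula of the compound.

C14H12O4

mol C = 7.399 g CO₂ ÷ 44.009 g/mol = 0.16812 mol
mol H = 2 × 1.298 g H₂O ÷ 18.015 g/mol = 0.14410 mol
mass O = 2.933 − (2.0193 + 0.14525) = 0.76840 g → mol O = 0.76840 ÷ 15.999 = 0.048028 mol
Divide by the smallest (0.048028 mol): C 3.501, H 3.000, O 1.000
Multiplying each by 2 gives whole numbers: C 7.00, H 6.00, O 2.00
Empirical formula: C7H6O2
Empirical-formula mass = 122.12 g/mol; 244 ÷ 122.12 ≈ 2, so the molecular formula is C14H12O4.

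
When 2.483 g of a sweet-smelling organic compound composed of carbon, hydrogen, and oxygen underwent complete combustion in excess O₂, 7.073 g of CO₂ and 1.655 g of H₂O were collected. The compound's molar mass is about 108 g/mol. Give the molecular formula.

C7H8O

mol C = 7.073 g CO₂ ÷ 44.009 g/mol = 0.16072 mol
mol H = 2 × 1.655 g H₂O ÷ 18.015 g/mol = 0.18374 mol
mass O = 2.483 − (1.9304 + 0.18521) = 0.36742 g → mol O = 0.36742 ÷ 15.999 = 0.022965 mol
Divide by the smallest (0.022965 mol): C 6.998, H 8.001, O 1.000
Empirical formula: C7H8O
Empirical-formula mass = 108.14 g/mol; 108 ÷ 108.14 ≈ 1, so the molecular formula is C7H8O.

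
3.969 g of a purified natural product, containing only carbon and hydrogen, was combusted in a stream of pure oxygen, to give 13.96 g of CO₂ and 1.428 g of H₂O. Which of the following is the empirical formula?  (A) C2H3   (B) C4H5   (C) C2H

(C) C2H

mol C = 13.96 g CO₂ ÷ 44.009 g/mol = 0.31721 mol
mol H = 2 × 1.428 g H₂O ÷ 18.015 g/mol = 0.15853 mol
Divide by the smallest (0.15853 mol): C 2.001, H 1.000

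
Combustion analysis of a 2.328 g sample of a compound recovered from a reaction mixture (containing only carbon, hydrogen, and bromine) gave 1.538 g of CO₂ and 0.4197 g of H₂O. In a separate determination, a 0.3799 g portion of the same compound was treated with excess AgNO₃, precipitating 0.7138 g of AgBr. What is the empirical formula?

C3H4Br2

mol C = 1.538 g CO₂ ÷ 44.009 g/mol = 0.034947 mol
mol H = 2 × 0.4197 g H₂O ÷ 18.015 g/mol = 0.046595 mol
From the AgBr data: mol Br per gram of compound = (0.7138 ÷ 187.772) ÷ 0.3799 = 0.010006 mol/g, so in the 2.328 g combustion sample mol Br = 0.023295 mol
Divide by the smallest (0.023295 mol): C 1.500, H 2.000, Br 1.000
Multiplying each by 2 gives whole numbers: C 3.00, H 4.00, Br 2.00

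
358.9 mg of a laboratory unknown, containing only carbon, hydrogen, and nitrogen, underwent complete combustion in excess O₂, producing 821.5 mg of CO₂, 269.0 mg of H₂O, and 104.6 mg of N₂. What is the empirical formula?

mol C = 0.8215 g CO₂ ÷ 44.009 g/mol = 0.018667 mol
mol H = 2 × 0.2690 g H₂O ÷ 18.015 g/mol = 0.029864 mol
mol N = 2 × 0.1046 g N₂ ÷ 28.014 g/mol = 0.0074677 mol
Divide by the smallest (0.0074677 mol): C 2.500, H 3.999, N 1.000
Multiplying each by 2 gives whole numbers: C 5.00, H 8.00, N 2.00

C5H8N2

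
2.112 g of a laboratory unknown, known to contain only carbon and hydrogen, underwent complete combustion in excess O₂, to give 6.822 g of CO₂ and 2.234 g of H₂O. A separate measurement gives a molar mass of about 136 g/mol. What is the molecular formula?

mol C = 6.822 g CO₂ ÷ 44.009 g/mol = 0.15501 mol
mol H = 2 × 2.234 g H₂O ÷ 18.015 g/mol = 0.24802 mol
Divide by the smallest (0.15501 mol): C 1.000, H 1.600
Multiplying each by 5 gives whole numbers: C 5.00, H 8.00
Empirical formula: C5H8
Empirical-formula mass = 68.12 g/mol; 136 ÷ 68.12 ≈ 2, so the molecular formula is C10H16.

C10H16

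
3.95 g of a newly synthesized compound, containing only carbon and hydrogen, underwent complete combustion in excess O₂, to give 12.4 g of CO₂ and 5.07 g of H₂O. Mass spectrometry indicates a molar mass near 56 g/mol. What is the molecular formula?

C4H8

mol C = 12.4 g CO₂ ÷ 44.009 g/mol = 0.2818 mol
mol H = 2 × 5.07 g H₂O ÷ 18.015 g/mol = 0.5629 mol
Divide by the smallest (0.2818 mol): C 1.000, H 1.998
Empirical formula: CH2
Empirical-formula mass = 14.03 g/mol; 56 ÷ 14.03 ≈ 4, so the molecular formula is C4H8.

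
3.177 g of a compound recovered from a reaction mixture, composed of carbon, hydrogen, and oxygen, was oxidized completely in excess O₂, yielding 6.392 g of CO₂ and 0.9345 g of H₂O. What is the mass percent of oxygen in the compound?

41.80%

mol C = 6.392 g CO₂ ÷ 44.009 g/mol = 0.14524 mol
mol H = 2 × 0.9345 g H₂O ÷ 18.015 g/mol = 0.10375 mol
mass O = 3.177 − (1.7445 + 0.10458) = 1.3279 g → mol O = 1.3279 ÷ 15.999 = 0.083000 mol
mass % O = 1.3279 g ÷ 3.177 g × 100%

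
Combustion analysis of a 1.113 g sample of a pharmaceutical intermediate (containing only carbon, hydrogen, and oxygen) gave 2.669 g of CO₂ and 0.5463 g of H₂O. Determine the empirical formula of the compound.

mol C = 2.669 g CO₂ ÷ 44.009 g/mol = 0.060647 mol
mol H = 2 × 0.5463 g H₂O ÷ 18.015 g/mol = 0.060649 mol
mass O = 1.113 − (0.72843 + 0.061135) = 0.32344 g → mol O = 0.32344 ÷ 15.999 = 0.020216 mol
Divide by the smallest (0.020216 mol): C 3.000, H 3.000, O 1.000

C3H3O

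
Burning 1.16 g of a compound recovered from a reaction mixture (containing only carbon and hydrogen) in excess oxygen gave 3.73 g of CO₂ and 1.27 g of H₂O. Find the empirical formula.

C3H5

mol C = 3.73 g CO₂ ÷ 44.009 g/mol = 0.08476 mol
mol H = 2 × 1.27 g H₂O ÷ 18.015 g/mol = 0.1410 mol
Divide by the smallest (0.08476 mol): C 1.000, H 1.664
Multiplying each by 3 gives whole numbers: C 3.00, H 4.99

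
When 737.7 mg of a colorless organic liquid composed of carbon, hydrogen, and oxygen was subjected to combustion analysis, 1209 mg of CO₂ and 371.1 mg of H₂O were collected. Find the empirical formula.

C6H9O5

mol C = 1.209 g CO₂ ÷ 44.009 g/mol = 0.027472 mol
mol H = 2 × 0.3711 g H₂O ÷ 18.015 g/mol = 0.041199 mol
mass O = 0.7377 − (0.32996 + 0.041529) = 0.36621 g → mol O = 0.36621 ÷ 15.999 = 0.022890 mol
Divide by the smallest (0.022890 mol): C 1.200, H 1.800, O 1.000
Multiplying each by 5 gives whole numbers: C 6.00, H 9.00, O 5.00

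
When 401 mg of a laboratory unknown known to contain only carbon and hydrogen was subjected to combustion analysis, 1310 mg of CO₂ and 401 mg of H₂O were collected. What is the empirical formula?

mol C = 1.31 g CO₂ ÷ 44.009 g/mol = 0.02977 mol
mol H = 2 × 0.401 g H₂O ÷ 18.015 g/mol = 0.04452 mol
Divide by the smallest (0.02977 mol): C 1.000, H 1.496
Multiplying each by 2 gives whole numbers: C 2.00, H 2.99

C2H3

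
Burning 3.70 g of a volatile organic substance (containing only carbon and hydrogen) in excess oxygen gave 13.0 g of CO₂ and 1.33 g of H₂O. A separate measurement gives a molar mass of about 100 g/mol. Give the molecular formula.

mol C = 13.0 g CO₂ ÷ 44.009 g/mol = 0.2954 mol
mol H = 2 × 1.33 g H₂O ÷ 18.015 g/mol = 0.1477 mol
Divide by the smallest (0.1477 mol): C 2.001, H 1.000
Empirical formula: C2H
Empirical-formula mass = 25.03 g/mol; 100 ÷ 25.03 ≈ 4, so the molecular formula is C8H4.

C8H4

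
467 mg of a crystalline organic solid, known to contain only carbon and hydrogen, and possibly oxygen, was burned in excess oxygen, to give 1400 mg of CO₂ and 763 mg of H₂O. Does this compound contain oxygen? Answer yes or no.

mol C = 1.40 g CO₂ ÷ 44.009 g/mol = 0.03181 mol
mol H = 2 × 0.763 g H₂O ÷ 18.015 g/mol = 0.08471 mol
C and H together account for 0.4675 g — essentially the entire 0.467 g sample — so the compound contains no oxygen.

no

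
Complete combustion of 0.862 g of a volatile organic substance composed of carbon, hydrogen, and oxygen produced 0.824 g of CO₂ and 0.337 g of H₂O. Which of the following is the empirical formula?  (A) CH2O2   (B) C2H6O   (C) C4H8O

mol C = 0.824 g CO₂ ÷ 44.009 g/mol = 0.01872 mol
mol H = 2 × 0.337 g H₂O ÷ 18.015 g/mol = 0.03741 mol
mass O = 0.862 − (0.2249 + 0.03771) = 0.5994 g → mol O = 0.5994 ÷ 15.999 = 0.03746 mol
Divide by the smallest (0.01872 mol): C 1.000, H 1.998, O 2.001

(A) CH2O2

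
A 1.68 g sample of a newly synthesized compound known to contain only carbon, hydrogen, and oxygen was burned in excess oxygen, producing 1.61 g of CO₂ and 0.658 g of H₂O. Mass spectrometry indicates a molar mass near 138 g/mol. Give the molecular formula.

C3H6O6

mol C = 1.61 g CO₂ ÷ 44.009 g/mol = 0.03658 mol
mol H = 2 × 0.658 g H₂O ÷ 18.015 g/mol = 0.07305 mol
mass O = 1.68 − (0.4394 + 0.07363) = 1.167 g → mol O = 1.167 ÷ 15.999 = 0.07294 mol
Divide by the smallest (0.03658 mol): C 1.000, H 1.997, O 1.994
Empirical formula: CH2O2
Empirical-formula mass = 46.02 g/mol; 138 ÷ 46.02 ≈ 3, so the molecular formula is C3H6O6.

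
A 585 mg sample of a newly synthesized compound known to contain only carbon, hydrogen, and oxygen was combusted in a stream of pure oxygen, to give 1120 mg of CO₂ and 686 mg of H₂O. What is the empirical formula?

C2H6O

mol C = 1.12 g CO₂ ÷ 44.009 g/mol = 0.02545 mol
mol H = 2 × 0.686 g H₂O ÷ 18.015 g/mol = 0.07616 mol
mass O = 0.585 − (0.3057 + 0.07677) = 0.2026 g → mol O = 0.2026 ÷ 15.999 = 0.01266 mol
Divide by the smallest (0.01266 mol): C 2.010, H 6.015, O 1.000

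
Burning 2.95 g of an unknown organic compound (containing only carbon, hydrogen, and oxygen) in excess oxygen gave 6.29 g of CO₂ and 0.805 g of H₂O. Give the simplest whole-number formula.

C8H5O4

mol C = 6.29 g CO₂ ÷ 44.009 g/mol = 0.1429 mol
mol H = 2 × 0.805 g H₂O ÷ 18.015 g/mol = 0.08937 mol
mass O = 2.95 − (1.717 + 0.09008) = 1.143 g → mol O = 1.143 ÷ 15.999 = 0.07146 mol
Divide by the smallest (0.07146 mol): C 2.000, H 1.251, O 1.000
Multiplying each by 4 gives whole numbers: C 8.00, H 5.00, O 4.00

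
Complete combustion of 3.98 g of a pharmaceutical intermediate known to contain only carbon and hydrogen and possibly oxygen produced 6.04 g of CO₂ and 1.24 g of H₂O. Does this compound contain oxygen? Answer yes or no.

yes

mol C = 6.04 g CO₂ ÷ 44.009 g/mol = 0.1372 mol
mol H = 2 × 1.24 g H₂O ÷ 18.015 g/mol = 0.1377 mol
C and H account for only 1.787 g of the 3.98 g sample; the remaining 2.193 g must be oxygen.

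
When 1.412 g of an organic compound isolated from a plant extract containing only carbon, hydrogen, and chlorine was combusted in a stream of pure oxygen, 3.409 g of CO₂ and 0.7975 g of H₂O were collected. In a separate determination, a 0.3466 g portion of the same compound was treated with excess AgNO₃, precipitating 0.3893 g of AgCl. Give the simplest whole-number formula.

C7H8Cl

mol C = 3.409 g CO₂ ÷ 44.009 g/mol = 0.077461 mol
mol H = 2 × 0.7975 g H₂O ÷ 18.015 g/mol = 0.088537 mol
From the AgCl data: mol Cl per gram of compound = (0.3893 ÷ 143.318) ÷ 0.3466 = 0.0078371 mol/g, so in the 1.412 g combustion sample mol Cl = 0.011066 mol
Divide by the smallest (0.011066 mol): C 7.000, H 8.001, Cl 1.000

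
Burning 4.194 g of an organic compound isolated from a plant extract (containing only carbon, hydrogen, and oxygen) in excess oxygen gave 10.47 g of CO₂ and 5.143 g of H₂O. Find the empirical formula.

C5H12O

mol C = 10.47 g CO₂ ÷ 44.009 g/mol = 0.23791 mol
mol H = 2 × 5.143 g H₂O ÷ 18.015 g/mol = 0.57097 mol
mass O = 4.194 − (2.8575 + 0.57554) = 0.76098 g → mol O = 0.76098 ÷ 15.999 = 0.047564 mol
Divide by the smallest (0.047564 mol): C 5.002, H 12.004, O 1.000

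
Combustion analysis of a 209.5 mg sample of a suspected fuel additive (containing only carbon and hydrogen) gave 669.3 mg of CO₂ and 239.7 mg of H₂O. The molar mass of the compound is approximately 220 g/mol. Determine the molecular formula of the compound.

C16H28

mol C = 0.6693 g CO₂ ÷ 44.009 g/mol = 0.015208 mol
mol H = 2 × 0.2397 g H₂O ÷ 18.015 g/mol = 0.026611 mol
Divide by the smallest (0.015208 mol): C 1.000, H 1.750
Multiplying each by 4 gives whole numbers: C 4.00, H 7.00
Empirical formula: C4H7
Empirical-formula mass = 55.10 g/mol; 220 ÷ 55.10 ≈ 4, so the molecular formula is C16H28.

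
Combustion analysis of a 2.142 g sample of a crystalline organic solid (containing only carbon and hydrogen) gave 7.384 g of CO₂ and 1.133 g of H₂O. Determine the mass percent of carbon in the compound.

94.08%

mol C = 7.384 g CO₂ ÷ 44.009 g/mol = 0.16778 mol
mol H = 2 × 1.133 g H₂O ÷ 18.015 g/mol = 0.12578 mol
mass % C = 2.0153 g ÷ 2.142 g × 100%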